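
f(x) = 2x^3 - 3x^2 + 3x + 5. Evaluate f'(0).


Differentiate f(x) = 2x^3 - 3x^2 + 3x + 5 term by term:
f'(x) = 6x^2 - 6x + 3
Substitute x = 0:
f'(0) = 6 * 0^2 - 6 * 0 + 3
= 0 + 0 + 3
= 3

3


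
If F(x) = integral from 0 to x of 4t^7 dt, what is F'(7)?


By the Fundamental Theorem of Calculus (Part 1):
If F(x) = integral from 0 to x of f(t) dt, then F'(x) = f(x)
Here f(t) = 4t^7
So F'(x) = 4x^7
Evaluate at x = 7:
F'(7) = 4 * 7^7
= 4 * 823543
= 3294172

3294172


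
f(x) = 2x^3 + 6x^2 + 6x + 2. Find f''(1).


First derivative:
f'(x) = 6x^2 + 12x + 6
Second derivative:
f''(x) = 12x + 12
Substitute x = 1:
f''(1) = 12 * 1 + 12
= 12 + 12
= 24

24


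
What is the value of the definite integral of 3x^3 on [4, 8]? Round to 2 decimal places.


Find the antiderivative of 3x^3:
F(x) = 3/4 * x^4
Apply the Fundamental Theorem of Calculus:
F(8) - F(4)
= 3/4 * 8^4 - 3/4 * 4^4
= 3/4 * (4096 - 256)
= 3/4 * 3840
= 2880 = 2880.00

2880.00


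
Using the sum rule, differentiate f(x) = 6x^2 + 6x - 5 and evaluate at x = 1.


Differentiate term by term using power and sum rules:
f(x) = 6x^2 + 6x - 5
f'(x) = 12x + 6
Substitute x = 1:
f'(1) = 12 * 1 + 6
= 12 + 6
= 18

18


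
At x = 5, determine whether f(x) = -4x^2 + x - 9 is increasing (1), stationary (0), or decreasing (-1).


Compute f'(x) to determine behavior:
f'(x) = -8x + 1
f'(5) = -8 * 5 + 1
= -40 + 1
= -39
Since f'(5) < 0, the function is decreasing (-1)

-1


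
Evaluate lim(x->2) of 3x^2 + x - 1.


Since polynomials are continuous, we use direct substitution.
lim(x->2) of 3x^2 + x - 1
= 3 * 2^2 + 1 * 2 - 1
= 12 + 2 - 1
= 13

13


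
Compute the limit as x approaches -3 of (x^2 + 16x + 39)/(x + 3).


Direct substitution gives 0/0, so we factor the numerator.
Factor: (x^2 + 16x + 39) = (x + 3)(x + 13)
Cancel the common factor (x + 3):
(x^2 + 16x + 39)/(x + 3) = (x + 13)
Now substitute x = -3:
= (-3) - (-13) = 10

10


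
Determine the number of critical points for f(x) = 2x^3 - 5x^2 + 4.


Find where f'(x) = 0:
f(x) = 2x^3 - 5x^2 + 4
f'(x) = 6x^2 - 10x
This is a quadratic in x. Use the discriminant to count real roots.
Discriminant = (-10)^2 - 4 * 6 * 0
= 100 - 0
= 100
Since discriminant > 0, f'(x) = 0 has 2 real solutions.
Number of critical points: 2

2


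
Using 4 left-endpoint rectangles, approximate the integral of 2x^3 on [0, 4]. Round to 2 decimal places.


Left Riemann sum uses left endpoints of each subinterval.
Interval: [0, 4], n = 4
dx = (4 - 0) / 4 = 1
Left endpoints: [0, 1, 2, 3]
f values: [0, 2, 16, 54]
Sum = dx * (sum of f values)
= 1 * 72
= 72 = 72.00

72.00


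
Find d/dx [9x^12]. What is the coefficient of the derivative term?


We apply the power rule: d/dx [ax^n] = a*n * x^(n-1)
d/dx [9x^12]
= 9 * 12 * x^(12-1)
= 108x^11
The coefficient is 108

108


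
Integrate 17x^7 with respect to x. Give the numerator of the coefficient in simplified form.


Apply the power rule for integration:
integral of ax^n dx = a/(n+1) * x^(n+1) + C
integral of 17x^7 dx
= 17/8 * x^8 + C
The coefficient in lowest terms is 17/8, and its numerator is 17

17


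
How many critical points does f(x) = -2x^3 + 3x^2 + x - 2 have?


Find where f'(x) = 0:
f(x) = -2x^3 + 3x^2 + x - 2
f'(x) = -6x^2 + 6x + 1
This is a quadratic in x. Use the discriminant to count real roots.
Discriminant = (6)^2 - 4 * (-6) * 1
= 36 - (-24)
= 60
Since discriminant > 0, f'(x) = 0 has 2 real solutions.
Number of critical points: 2

2


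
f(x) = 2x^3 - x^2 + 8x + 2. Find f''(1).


First derivative:
f'(x) = 6x^2 - 2x + 8
Second derivative:
f''(x) = 12x - 2
Substitute x = 1:
f''(1) = 12 * 1 - 2
= 12 - 2
= 10

10


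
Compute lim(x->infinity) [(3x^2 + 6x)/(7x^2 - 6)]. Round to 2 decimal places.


For limits at infinity with equal-degree polynomials,
we compare leading coefficients.
Numerator leading term: 3x^2
Denominator leading term: 7x^2
Divide both by x^2:
lim = (3 + 6/x) / (7 - 6/x^2)
As x -> infinity, the 1/x and 1/x^2 terms vanish:
= 3/7 ≈ 0.43

0.43


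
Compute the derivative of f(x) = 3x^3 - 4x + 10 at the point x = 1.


Differentiate f(x) = 3x^3 - 4x + 10 term by term:
f'(x) = 9x^2 - 4
Substitute x = 1:
f'(1) = 9 * 1^2 + 0 * 1 - 4
= 9 + 0 - 4
= 5

5


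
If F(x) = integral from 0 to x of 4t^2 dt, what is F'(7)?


By the Fundamental Theorem of Calculus (Part 1):
If F(x) = integral from 0 to x of f(t) dt, then F'(x) = f(x)
Here f(t) = 4t^2
So F'(x) = 4x^2
Evaluate at x = 7:
F'(7) = 4 * 7^2
= 4 * 49
= 196

196


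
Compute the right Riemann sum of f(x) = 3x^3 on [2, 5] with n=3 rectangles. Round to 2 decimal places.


Right Riemann sum uses right endpoints of each subinterval.
Interval: [2, 5], n = 3
dx = (5 - 2) / 3 = 1
Right endpoints: [3, 4, 5]
f values: [81, 192, 375]
Sum = dx * (sum of f values)
= 1 * 648
= 648 = 648.00

648.00


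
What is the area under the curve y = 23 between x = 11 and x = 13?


The area under a constant function y = 23 is a rectangle.
Width = 13 - 11 = 2
Height = 23
Area = width * height
= 2 * 23
= 46

46


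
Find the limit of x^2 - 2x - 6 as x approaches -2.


Since polynomials are continuous, we use direct substitution.
lim(x->-2) of x^2 - 2x - 6
= 1 * (-2)^2 - 2 * (-2) - 6
= 4 + 4 - 6
= 2

2


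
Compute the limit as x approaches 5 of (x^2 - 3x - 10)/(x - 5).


Direct substitution gives 0/0, so we factor the numerator.
Factor: (x^2 - 3x - 10) = (x - 5)(x + 2)
Cancel the common factor (x - 5):
(x^2 - 3x - 10)/(x - 5) = (x + 2)
Now substitute x = 5:
= (5) - (-2) = 7

7


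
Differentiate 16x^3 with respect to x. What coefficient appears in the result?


We apply the power rule: d/dx [ax^n] = a*n * x^(n-1)
d/dx [16x^3]
= 16 * 3 * x^(3-1)
= 48x^2
The coefficient is 48

48


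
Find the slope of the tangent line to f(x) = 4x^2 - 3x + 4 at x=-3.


The slope of the tangent line equals f'(x) at the point.
f(x) = 4x^2 - 3x + 4
f'(x) = 8x - 3
At x = -3:
f'(-3) = 8 * (-3) - 3
= -24 - 3
= -27

-27


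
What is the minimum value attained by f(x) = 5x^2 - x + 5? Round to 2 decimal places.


For a quadratic f(x) = ax^2 + bx + c with a > 0, the minimum is at the vertex.
Vertex x-coordinate: x = -b/(2a)
x = -(-1) / (2 * 5)
x = 1/10
Substitute back to find the minimum value:
f(1/10) = 5 * (1/10)^2 - 1 * (1/10) + 5
= 1/20 - 1/10 + 5
= 99/20 = 4.95

4.95


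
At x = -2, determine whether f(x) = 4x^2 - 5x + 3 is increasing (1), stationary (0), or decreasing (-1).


Compute f'(x) to determine behavior:
f'(x) = 8x - 5
f'(-2) = 8 * (-2) - 5
= -16 - 5
= -21
Since f'(-2) < 0, the function is decreasing (-1)

-1


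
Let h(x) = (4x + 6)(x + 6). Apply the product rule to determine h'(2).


Let u(x) = 4x + 6 and v(x) = x + 6
u'(x) = 4
v'(x) = 1
Product rule: h'(x) = u'(x)*v(x) + u(x)*v'(x)
= 4 * (x + 6) + (4x + 6) * 1
At x = 2:
u(2) = 4 * 2 + 6 = 14
v(2) = 1 * 2 + 6 = 8
h'(2) = 4 * 8 + 14 * 1
= 32 + 14
= 46

46


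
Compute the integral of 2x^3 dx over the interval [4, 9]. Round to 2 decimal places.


Find the antiderivative of 2x^3:
F(x) = 2/4 * x^4
Apply the Fundamental Theorem of Calculus:
F(9) - F(4)
= 2/4 * 9^4 - 2/4 * 4^4
= 2/4 * (6561 - 256)
= 2/4 * 6305
= 6305/2 = 3152.50

3152.50


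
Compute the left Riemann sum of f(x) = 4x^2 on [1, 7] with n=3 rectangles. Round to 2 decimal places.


Left Riemann sum uses left endpoints of each subinterval.
Interval: [1, 7], n = 3
dx = (7 - 1) / 3 = 2
Left endpoints: [1, 3, 5]
f values: [4, 36, 100]
Sum = dx * (sum of f values)
= 2 * 140
= 280 = 280.00

280.00


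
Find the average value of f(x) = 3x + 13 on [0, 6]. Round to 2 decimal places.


Average value = 1/(b-a) * integral from a to b of f(x) dx
First compute the integral of 3x + 13:
F(x) = (3/2)x^2 + 13x
F(6) = 3/2 * 36 + 13 * 6 = 132
F(0) = 3/2 * 0 + 13 * 0 = 0
Integral = 132 - 0 = 132
Average = 132 / (6 - 0) = 132 / 6
= 22 = 22.00

22.00


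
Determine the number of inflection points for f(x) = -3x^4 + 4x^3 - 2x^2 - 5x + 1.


Inflection points occur where f''(x) = 0 and concavity changes.
f(x) = -3x^4 + 4x^3 - 2x^2 - 5x + 1
f'(x) = -12x^3 + 12x^2 - 4x - 5
f''(x) = -36x^2 + 24x - 4
This is a quadratic in x. Use the discriminant to count real roots.
Discriminant = (24)^2 - 4 * (-36) * (-4)
= 576 - 576
= 0
Since discriminant = 0, f''(x) = 0 has a single repeated root.
At a repeated root the quadratic f''(x) touches zero but does not change sign, so concavity does not change.
Number of inflection points: 0

0


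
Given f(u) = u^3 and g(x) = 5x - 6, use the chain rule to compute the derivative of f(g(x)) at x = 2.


Using the chain rule: (f(g(x)))' = f'(g(x)) * g'(x)
First, find g(2):
g(2) = 5 * 2 - 6 = 4
Next, f'(u) = 3u^2
And g'(x) = 5
So f'(g(2)) * g'(2)
= 3 * 4^2 * 5
= 3 * 16 * 5
= 240

240


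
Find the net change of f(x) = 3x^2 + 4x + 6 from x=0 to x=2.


Net change = f(b) - f(a)
f(x) = 3x^2 + 4x + 6
Compute f(2):
f(2) = 3 * 2^2 + 4 * 2 + 6
= 12 + 8 + 6
= 26
Compute f(0):
f(0) = 3 * 0^2 + 4 * 0 + 6
= 0 + 0 + 6
= 6
Net change = 26 - 6 = 20

20


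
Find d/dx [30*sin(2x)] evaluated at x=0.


Apply the chain rule to differentiate 30*sin(2x):
d/dx [30*sin(2x)]
= 30 * cos(2x) * d/dx(2x)
= 30 * 2 * cos(2x)
= 60 * cos(2x)
Evaluate at x = 0:
= 60 * cos(0)
= 60 * 1
= 60

60


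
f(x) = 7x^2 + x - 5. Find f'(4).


Differentiate term by term using power and sum rules:
f(x) = 7x^2 + x - 5
f'(x) = 14x + 1
Substitute x = 4:
f'(4) = 14 * 4 + 1
= 56 + 1
= 57

57


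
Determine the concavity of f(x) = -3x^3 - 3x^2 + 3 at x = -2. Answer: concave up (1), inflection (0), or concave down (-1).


Concavity is determined by the sign of f''(x).
f(x) = -3x^3 - 3x^2 + 3
f'(x) = -9x^2 - 6x
f''(x) = -18x - 6
f''(-2) = -18 * (-2) - 6
= 36 - 6
= 30
Since f''(-2) > 0, the function is concave up (1)

1


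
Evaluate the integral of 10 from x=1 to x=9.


The integral of a constant k over [a, b] equals k * (b - a).
integral from 1 to 9 of 10 dx
= 10 * (9 - 1)
= 10 * 8
= 80

80


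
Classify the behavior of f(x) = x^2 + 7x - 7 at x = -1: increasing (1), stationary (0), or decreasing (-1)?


Compute f'(x) to determine behavior:
f'(x) = 2x + 7
f'(-1) = 2 * (-1) + 7
= -2 + 7
= 5
Since f'(-1) > 0, the function is increasing (1)

1


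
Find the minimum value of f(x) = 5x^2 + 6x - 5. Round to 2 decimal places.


For a quadratic f(x) = ax^2 + bx + c with a > 0, the minimum is at the vertex.
Vertex x-coordinate: x = -b/(2a)
x = -(6) / (2 * 5)
x = -6/10 = -3/5
Substitute back to find the minimum value:
f(-3/5) = 5 * (-3/5)^2 + 6 * (-3/5) - 5
= 9/5 - 18/5 - 5
= -34/5 = -6.80

-6.80


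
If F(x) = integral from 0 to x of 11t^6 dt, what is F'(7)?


By the Fundamental Theorem of Calculus (Part 1):
If F(x) = integral from 0 to x of f(t) dt, then F'(x) = f(x)
Here f(t) = 11t^6
So F'(x) = 11x^6
Evaluate at x = 7:
F'(7) = 11 * 7^6
= 11 * 117649
= 1294139

1294139


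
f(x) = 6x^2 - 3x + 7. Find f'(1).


Differentiate term by term using power and sum rules:
f(x) = 6x^2 - 3x + 7
f'(x) = 12x - 3
Substitute x = 1:
f'(1) = 12 * 1 - 3
= 12 - 3
= 9

9


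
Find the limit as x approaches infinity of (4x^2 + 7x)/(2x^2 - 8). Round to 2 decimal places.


For limits at infinity with equal-degree polynomials,
we compare leading coefficients.
Numerator leading term: 4x^2
Denominator leading term: 2x^2
Divide both by x^2:
lim = (4 + 7/x) / (2 - 8/x^2)
As x -> infinity, the 1/x and 1/x^2 terms vanish:
= 4/2 = 2 = 2.00

2.00


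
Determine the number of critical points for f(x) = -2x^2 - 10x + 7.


Find where f'(x) = 0:
f'(x) = -4x - 10
Set f'(x) = 0:
-4x - 10 = 0
x = 10 / (-4) = -5/2
This is a linear equation in x, so there is exactly one solution.
Number of critical points: 1

1


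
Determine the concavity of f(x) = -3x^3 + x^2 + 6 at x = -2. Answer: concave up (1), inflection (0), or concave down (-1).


Concavity is determined by the sign of f''(x).
f(x) = -3x^3 + x^2 + 6
f'(x) = -9x^2 + 2x
f''(x) = -18x + 2
f''(-2) = -18 * (-2) + 2
= 36 + 2
= 38
Since f''(-2) > 0, the function is concave up (1)

1


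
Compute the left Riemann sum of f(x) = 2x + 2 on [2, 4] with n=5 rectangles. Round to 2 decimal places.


Left Riemann sum uses left endpoints of each subinterval.
Interval: [2, 4], n = 5
dx = (4 - 2) / 5 = 2/5
Left endpoints: [2, 12/5, 14/5, 16/5, 18/5]
f values: [6, 34/5, 38/5, 42/5, 46/5]
Sum = dx * (sum of f values)
= 2/5 * 38
= 76/5 = 15.20

15.20


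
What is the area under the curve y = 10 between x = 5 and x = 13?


The area under a constant function y = 10 is a rectangle.
Width = 13 - 5 = 8
Height = 10
Area = width * height
= 8 * 10
= 80

80


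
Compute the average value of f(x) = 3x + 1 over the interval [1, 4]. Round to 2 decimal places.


Average value = 1/(b-a) * integral from a to b of f(x) dx
First compute the integral of 3x + 1:
F(x) = (3/2)x^2 + x
F(4) = 3/2 * 16 + 1 * 4 = 28
F(1) = 3/2 * 1 + 1 * 1 = 5/2
Integral = 28 - 5/2 = 51/2
Average = (51/2) / (4 - 1) = (51/2) / 3
= 17/2 = 8.50

8.50


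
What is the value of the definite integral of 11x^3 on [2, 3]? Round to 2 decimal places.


Find the antiderivative of 11x^3:
F(x) = 11/4 * x^4
Apply the Fundamental Theorem of Calculus:
F(3) - F(2)
= 11/4 * 3^4 - 11/4 * 2^4
= 11/4 * (81 - 16)
= 11/4 * 65
= 715/4 = 178.75

178.75


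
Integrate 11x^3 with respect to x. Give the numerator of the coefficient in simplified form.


Apply the power rule for integration:
integral of ax^n dx = a/(n+1) * x^(n+1) + C
integral of 11x^3 dx
= 11/4 * x^4 + C
The coefficient in lowest terms is 11/4, and its numerator is 11

11


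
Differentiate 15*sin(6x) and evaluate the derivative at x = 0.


Apply the chain rule to differentiate 15*sin(6x):
d/dx [15*sin(6x)]
= 15 * cos(6x) * d/dx(6x)
= 15 * 6 * cos(6x)
= 90 * cos(6x)
Evaluate at x = 0:
= 90 * cos(0)
= 90 * 1
= 90

90


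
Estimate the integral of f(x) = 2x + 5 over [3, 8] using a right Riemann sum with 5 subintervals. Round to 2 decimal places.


Right Riemann sum uses right endpoints of each subinterval.
Interval: [3, 8], n = 5
dx = (8 - 3) / 5 = 1
Right endpoints: [4, 5, 6, 7, 8]
f values: [13, 15, 17, 19, 21]
Sum = dx * (sum of f values)
= 1 * 85
= 85 = 85.00

85.00


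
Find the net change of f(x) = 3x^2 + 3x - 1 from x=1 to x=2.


Net change = f(b) - f(a)
f(x) = 3x^2 + 3x - 1
Compute f(2):
f(2) = 3 * 2^2 + 3 * 2 - 1
= 12 + 6 - 1
= 17
Compute f(1):
f(1) = 3 * 1^2 + 3 * 1 - 1
= 3 + 3 - 1
= 5
Net change = 17 - 5 = 12

12


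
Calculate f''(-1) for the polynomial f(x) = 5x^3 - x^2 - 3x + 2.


First derivative:
f'(x) = 15x^2 - 2x - 3
Second derivative:
f''(x) = 30x - 2
Substitute x = -1:
f''(-1) = 30 * (-1) - 2
= -30 - 2
= -32

-32


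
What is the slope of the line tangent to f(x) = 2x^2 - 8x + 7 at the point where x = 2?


The slope of the tangent line equals f'(x) at the point.
f(x) = 2x^2 - 8x + 7
f'(x) = 4x - 8
At x = 2:
f'(2) = 4 * 2 - 8
= 8 - 8
= 0

0


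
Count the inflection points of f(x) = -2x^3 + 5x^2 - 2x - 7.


Inflection points occur where f''(x) = 0 and concavity changes.
f(x) = -2x^3 + 5x^2 - 2x - 7
f'(x) = -6x^2 + 10x - 2
f''(x) = -12x + 10
Set f''(x) = 0:
-12x + 10 = 0
x = -10 / (-12) = 5/6
Since f''(x) is linear (degree 1), it changes sign at this point.
Therefore there is exactly 1 inflection point.

1


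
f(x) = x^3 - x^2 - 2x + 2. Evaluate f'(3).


Differentiate f(x) = x^3 - x^2 - 2x + 2 term by term:
f'(x) = 3x^2 - 2x - 2
Substitute x = 3:
f'(3) = 3 * 3^2 - 2 * 3 - 2
= 27 - 6 - 2
= 19

19


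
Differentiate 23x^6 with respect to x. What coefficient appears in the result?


We apply the power rule: d/dx [ax^n] = a*n * x^(n-1)
d/dx [23x^6]
= 23 * 6 * x^(6-1)
= 138x^5
The coefficient is 138

138


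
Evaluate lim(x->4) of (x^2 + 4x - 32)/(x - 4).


Direct substitution gives 0/0, so we factor the numerator.
Factor: (x^2 + 4x - 32) = (x - 4)(x + 8)
Cancel the common factor (x - 4):
(x^2 + 4x - 32)/(x - 4) = (x + 8)
Now substitute x = 4:
= (4) - (-8) = 12

12


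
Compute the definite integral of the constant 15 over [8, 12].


The integral of a constant k over [a, b] equals k * (b - a).
integral from 8 to 12 of 15 dx
= 15 * (12 - 8)
= 15 * 4
= 60

60


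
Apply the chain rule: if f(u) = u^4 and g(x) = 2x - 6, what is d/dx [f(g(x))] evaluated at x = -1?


Using the chain rule: (f(g(x)))' = f'(g(x)) * g'(x)
First, find g(-1):
g(-1) = 2 * (-1) - 6 = -8
Next, f'(u) = 4u^3
And g'(x) = 2
So f'(g(-1)) * g'(-1)
= 4 * (-8)^3 * 2
= 4 * (-512) * 2
= -4096

-4096


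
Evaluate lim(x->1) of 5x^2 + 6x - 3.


Since polynomials are continuous, we use direct substitution.
lim(x->1) of 5x^2 + 6x - 3
= 5 * 1^2 + 6 * 1 - 3
= 5 + 6 - 3
= 8

8


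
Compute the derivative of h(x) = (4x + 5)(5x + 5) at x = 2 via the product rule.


Let u(x) = 4x + 5 and v(x) = 5x + 5
u'(x) = 4
v'(x) = 5
Product rule: h'(x) = u'(x)*v(x) + u(x)*v'(x)
= 4 * (5x + 5) + (4x + 5) * 5
At x = 2:
u(2) = 4 * 2 + 5 = 13
v(2) = 5 * 2 + 5 = 15
h'(2) = 4 * 15 + 13 * 5
= 60 + 65
= 125

125


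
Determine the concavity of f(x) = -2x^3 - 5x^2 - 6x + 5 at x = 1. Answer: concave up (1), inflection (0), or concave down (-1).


Concavity is determined by the sign of f''(x).
f(x) = -2x^3 - 5x^2 - 6x + 5
f'(x) = -6x^2 - 10x - 6
f''(x) = -12x - 10
f''(1) = -12 * 1 - 10
= -12 - 10
= -22
Since f''(1) < 0, the function is concave down (-1)

-1


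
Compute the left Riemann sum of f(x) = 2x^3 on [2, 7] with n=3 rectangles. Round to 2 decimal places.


Left Riemann sum uses left endpoints of each subinterval.
Interval: [2, 7], n = 3
dx = (7 - 2) / 3 = 5/3
Left endpoints: [2, 11/3, 16/3]
f values: [16, 2662/27, 8192/27]
Sum = dx * (sum of f values)
= 5/3 * 418
= 2090/3 ≈ 696.67

696.67


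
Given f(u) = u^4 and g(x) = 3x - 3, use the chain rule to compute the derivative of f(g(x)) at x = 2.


Using the chain rule: (f(g(x)))' = f'(g(x)) * g'(x)
First, find g(2):
g(2) = 3 * 2 - 3 = 3
Next, f'(u) = 4u^3
And g'(x) = 3
So f'(g(2)) * g'(2)
= 4 * 3^3 * 3
= 4 * 27 * 3
= 324

324


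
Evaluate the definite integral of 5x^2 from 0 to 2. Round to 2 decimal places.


Find the antiderivative of 5x^2:
F(x) = 5/3 * x^3
Apply the Fundamental Theorem of Calculus:
F(2) - F(0)
= 5/3 * 2^3 - 5/3 * 0^3
= 5/3 * (8 - 0)
= 5/3 * 8
= 40/3 ≈ 13.33

13.33


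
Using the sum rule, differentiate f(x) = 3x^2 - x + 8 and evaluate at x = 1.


Differentiate term by term using power and sum rules:
f(x) = 3x^2 - x + 8
f'(x) = 6x - 1
Substitute x = 1:
f'(1) = 6 * 1 - 1
= 6 - 1
= 5

5


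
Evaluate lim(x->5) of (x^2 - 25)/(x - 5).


Direct substitution gives 0/0, so we factor the numerator.
Factor: (x^2 - 25) = (x - 5)(x + 5)
Cancel the common factor (x - 5):
(x^2 - 25)/(x - 5) = (x + 5)
Now substitute x = 5:
= (5) - (-5) = 10

10


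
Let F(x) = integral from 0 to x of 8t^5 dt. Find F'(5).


By the Fundamental Theorem of Calculus (Part 1):
If F(x) = integral from 0 to x of f(t) dt, then F'(x) = f(x)
Here f(t) = 8t^5
So F'(x) = 8x^5
Evaluate at x = 5:
F'(5) = 8 * 5^5
= 8 * 3125
= 25000

25000


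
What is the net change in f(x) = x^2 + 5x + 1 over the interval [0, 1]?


Net change = f(b) - f(a)
f(x) = x^2 + 5x + 1
Compute f(1):
f(1) = 1 * 1^2 + 5 * 1 + 1
= 1 + 5 + 1
= 7
Compute f(0):
f(0) = 1 * 0^2 + 5 * 0 + 1
= 0 + 0 + 1
= 1
Net change = 7 - 1 = 6

6


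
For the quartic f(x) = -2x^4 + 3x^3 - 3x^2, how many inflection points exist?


Inflection points occur where f''(x) = 0 and concavity changes.
f(x) = -2x^4 + 3x^3 - 3x^2
f'(x) = -8x^3 + 9x^2 - 6x
f''(x) = -24x^2 + 18x - 6
This is a quadratic in x. Use the discriminant to count real roots.
Discriminant = (18)^2 - 4 * (-24) * (-6)
= 324 - 576
= -252
Since discriminant < 0, f''(x) = 0 has no real solutions.
Number of inflection points: 0

0


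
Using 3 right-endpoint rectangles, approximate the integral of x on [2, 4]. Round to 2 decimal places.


Right Riemann sum uses right endpoints of each subinterval.
Interval: [2, 4], n = 3
dx = (4 - 2) / 3 = 2/3
Right endpoints: [8/3, 10/3, 4]
f values: [8/3, 10/3, 4]
Sum = dx * (sum of f values)
= 2/3 * 10
= 20/3 ≈ 6.67

6.67


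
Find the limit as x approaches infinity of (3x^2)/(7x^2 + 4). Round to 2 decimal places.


For limits at infinity with equal-degree polynomials,
we compare leading coefficients.
Numerator leading term: 3x^2
Denominator leading term: 7x^2
Divide both by x^2:
lim = (3) / (7 + 4/x^2)
As x -> infinity, the 1/x and 1/x^2 terms vanish:
= 3/7 ≈ 0.43

0.43


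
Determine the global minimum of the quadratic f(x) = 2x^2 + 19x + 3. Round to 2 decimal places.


For a quadratic f(x) = ax^2 + bx + c with a > 0, the minimum is at the vertex.
Vertex x-coordinate: x = -b/(2a)
x = -(19) / (2 * 2)
x = -19/4
Substitute back to find the minimum value:
f(-19/4) = 2 * (-19/4)^2 + 19 * (-19/4) + 3
= 361/8 - 361/4 + 3
= -337/8 ≈ -42.13

-42.13


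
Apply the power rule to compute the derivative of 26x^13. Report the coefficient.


We apply the power rule: d/dx [ax^n] = a*n * x^(n-1)
d/dx [26x^13]
= 26 * 13 * x^(13-1)
= 338x^12
The coefficient is 338

338


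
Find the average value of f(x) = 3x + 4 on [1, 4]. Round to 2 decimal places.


Average value = 1/(b-a) * integral from a to b of f(x) dx
First compute the integral of 3x + 4:
F(x) = (3/2)x^2 + 4x
F(4) = 3/2 * 16 + 4 * 4 = 40
F(1) = 3/2 * 1 + 4 * 1 = 11/2
Integral = 40 - 11/2 = 69/2
Average = (69/2) / (4 - 1) = (69/2) / 3
= 23/2 = 11.50

11.50


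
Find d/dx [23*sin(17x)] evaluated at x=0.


Apply the chain rule to differentiate 23*sin(17x):
d/dx [23*sin(17x)]
= 23 * cos(17x) * d/dx(17x)
= 23 * 17 * cos(17x)
= 391 * cos(17x)
Evaluate at x = 0:
= 391 * cos(0)
= 391 * 1
= 391

391


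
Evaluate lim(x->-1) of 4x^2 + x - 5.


Since polynomials are continuous, we use direct substitution.
lim(x->-1) of 4x^2 + x - 5
= 4 * (-1)^2 + 1 * (-1) - 5
= 4 - 1 - 5
= -2

-2


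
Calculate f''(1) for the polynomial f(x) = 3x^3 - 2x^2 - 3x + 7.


First derivative:
f'(x) = 9x^2 - 4x - 3
Second derivative:
f''(x) = 18x - 4
Substitute x = 1:
f''(1) = 18 * 1 - 4
= 18 - 4
= 14

14


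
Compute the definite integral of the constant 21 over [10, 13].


The integral of a constant k over [a, b] equals k * (b - a).
integral from 10 to 13 of 21 dx
= 21 * (13 - 10)
= 21 * 3
= 63

63


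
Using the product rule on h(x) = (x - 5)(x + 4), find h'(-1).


Let u(x) = x - 5 and v(x) = x + 4
u'(x) = 1
v'(x) = 1
Product rule: h'(x) = u'(x)*v(x) + u(x)*v'(x)
= 1 * (x + 4) + (x - 5) * 1
At x = -1:
u(-1) = 1 * (-1) - 5 = -6
v(-1) = 1 * (-1) + 4 = 3
h'(-1) = 1 * 3 + (-6) * 1
= 3 - 6
= -3

-3


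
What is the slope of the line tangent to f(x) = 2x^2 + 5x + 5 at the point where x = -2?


The slope of the tangent line equals f'(x) at the point.
f(x) = 2x^2 + 5x + 5
f'(x) = 4x + 5
At x = -2:
f'(-2) = 4 * (-2) + 5
= -8 + 5
= -3

-3


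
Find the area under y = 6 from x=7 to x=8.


The area under a constant function y = 6 is a rectangle.
Width = 8 - 7 = 1
Height = 6
Area = width * height
= 1 * 6
= 6

6


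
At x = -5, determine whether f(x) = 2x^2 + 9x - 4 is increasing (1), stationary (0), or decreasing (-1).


Compute f'(x) to determine behavior:
f'(x) = 4x + 9
f'(-5) = 4 * (-5) + 9
= -20 + 9
= -11
Since f'(-5) < 0, the function is decreasing (-1)

-1


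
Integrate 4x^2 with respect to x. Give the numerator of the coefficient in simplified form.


Apply the power rule for integration:
integral of ax^n dx = a/(n+1) * x^(n+1) + C
integral of 4x^2 dx
= 4/3 * x^3 + C
The coefficient in lowest terms is 4/3, and its numerator is 4

4


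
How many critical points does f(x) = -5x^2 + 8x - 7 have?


Find where f'(x) = 0:
f'(x) = -10x + 8
Set f'(x) = 0:
-10x + 8 = 0
x = -8 / (-10) = 4/5
This is a linear equation in x, so there is exactly one solution.
Number of critical points: 1

1


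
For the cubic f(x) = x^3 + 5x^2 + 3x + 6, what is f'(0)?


Differentiate f(x) = x^3 + 5x^2 + 3x + 6 term by term:
f'(x) = 3x^2 + 10x + 3
Substitute x = 0:
f'(0) = 3 * 0^2 + 10 * 0 + 3
= 0 + 0 + 3
= 3

3


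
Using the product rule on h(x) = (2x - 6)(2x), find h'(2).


Let u(x) = 2x - 6 and v(x) = 2x
u'(x) = 2
v'(x) = 2
Product rule: h'(x) = u'(x)*v(x) + u(x)*v'(x)
= 2 * (2x) + (2x - 6) * 2
At x = 2:
u(2) = 2 * 2 - 6 = -2
v(2) = 2 * 2 + 0 = 4
h'(2) = 2 * 4 + (-2) * 2
= 8 - 4
= 4

4


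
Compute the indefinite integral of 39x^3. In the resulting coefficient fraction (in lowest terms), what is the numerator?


Apply the power rule for integration:
integral of ax^n dx = a/(n+1) * x^(n+1) + C
integral of 39x^3 dx
= 39/4 * x^4 + C
The coefficient in lowest terms is 39/4, and its numerator is 39

39


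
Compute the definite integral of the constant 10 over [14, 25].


The integral of a constant k over [a, b] equals k * (b - a).
integral from 14 to 25 of 10 dx
= 10 * (25 - 14)
= 10 * 11
= 110

110


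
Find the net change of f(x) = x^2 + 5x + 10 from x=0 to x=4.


Net change = f(b) - f(a)
f(x) = x^2 + 5x + 10
Compute f(4):
f(4) = 1 * 4^2 + 5 * 4 + 10
= 16 + 20 + 10
= 46
Compute f(0):
f(0) = 1 * 0^2 + 5 * 0 + 10
= 0 + 0 + 10
= 10
Net change = 46 - 10 = 36

36


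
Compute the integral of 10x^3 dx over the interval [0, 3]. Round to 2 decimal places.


Find the antiderivative of 10x^3:
F(x) = 10/4 * x^4
Apply the Fundamental Theorem of Calculus:
F(3) - F(0)
= 10/4 * 3^4 - 10/4 * 0^4
= 10/4 * (81 - 0)
= 10/4 * 81
= 405/2 = 202.50

202.50


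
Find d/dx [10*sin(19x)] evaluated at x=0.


Apply the chain rule to differentiate 10*sin(19x):
d/dx [10*sin(19x)]
= 10 * cos(19x) * d/dx(19x)
= 10 * 19 * cos(19x)
= 190 * cos(19x)
Evaluate at x = 0:
= 190 * cos(0)
= 190 * 1
= 190

190


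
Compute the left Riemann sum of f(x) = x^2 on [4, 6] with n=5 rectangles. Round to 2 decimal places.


Left Riemann sum uses left endpoints of each subinterval.
Interval: [4, 6], n = 5
dx = (6 - 4) / 5 = 2/5
Left endpoints: [4, 22/5, 24/5, 26/5, 28/5]
f values: [16, 484/25, 576/25, 676/25, 784/25]
Sum = dx * (sum of f values)
= 2/5 * 584/5
= 1168/25 = 46.72

46.72


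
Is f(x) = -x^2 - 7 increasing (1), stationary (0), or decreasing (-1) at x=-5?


Compute f'(x) to determine behavior:
f'(x) = -2x
f'(-5) = -2 * (-5) + 0
= 10 + 0
= 10
Since f'(-5) > 0, the function is increasing (1)

1


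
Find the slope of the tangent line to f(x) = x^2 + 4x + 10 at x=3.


The slope of the tangent line equals f'(x) at the point.
f(x) = x^2 + 4x + 10
f'(x) = 2x + 4
At x = 3:
f'(3) = 2 * 3 + 4
= 6 + 4
= 10

10


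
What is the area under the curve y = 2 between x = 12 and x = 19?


The area under a constant function y = 2 is a rectangle.
Width = 19 - 12 = 7
Height = 2
Area = width * height
= 7 * 2
= 14

14


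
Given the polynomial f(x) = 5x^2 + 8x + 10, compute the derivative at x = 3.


Differentiate term by term using power and sum rules:
f(x) = 5x^2 + 8x + 10
f'(x) = 10x + 8
Substitute x = 3:
f'(3) = 10 * 3 + 8
= 30 + 8
= 38

38


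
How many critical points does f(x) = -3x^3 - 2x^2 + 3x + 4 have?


Find where f'(x) = 0:
f(x) = -3x^3 - 2x^2 + 3x + 4
f'(x) = -9x^2 - 4x + 3
This is a quadratic in x. Use the discriminant to count real roots.
Discriminant = (-4)^2 - 4 * (-9) * 3
= 16 - (-108)
= 124
Since discriminant > 0, f'(x) = 0 has 2 real solutions.
Number of critical points: 2

2


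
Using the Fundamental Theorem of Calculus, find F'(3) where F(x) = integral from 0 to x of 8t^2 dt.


By the Fundamental Theorem of Calculus (Part 1):
If F(x) = integral from 0 to x of f(t) dt, then F'(x) = f(x)
Here f(t) = 8t^2
So F'(x) = 8x^2
Evaluate at x = 3:
F'(3) = 8 * 3^2
= 8 * 9
= 72

72


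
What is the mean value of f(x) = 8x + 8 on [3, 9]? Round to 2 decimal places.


Average value = 1/(b-a) * integral from a to b of f(x) dx
First compute the integral of 8x + 8:
F(x) = 4x^2 + 8x
F(9) = 4 * 81 + 8 * 9 = 396
F(3) = 4 * 9 + 8 * 3 = 60
Integral = 396 - 60 = 336
Average = 336 / (9 - 3) = 336 / 6
= 56 = 56.00

56.00


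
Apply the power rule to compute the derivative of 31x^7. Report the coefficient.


We apply the power rule: d/dx [ax^n] = a*n * x^(n-1)
d/dx [31x^7]
= 31 * 7 * x^(7-1)
= 217x^6
The coefficient is 217

217


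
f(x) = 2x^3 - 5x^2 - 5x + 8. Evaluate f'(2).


Differentiate f(x) = 2x^3 - 5x^2 - 5x + 8 term by term:
f'(x) = 6x^2 - 10x - 5
Substitute x = 2:
f'(2) = 6 * 2^2 - 10 * 2 - 5
= 24 - 20 - 5
= -1

-1


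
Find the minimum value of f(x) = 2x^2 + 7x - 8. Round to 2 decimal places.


For a quadratic f(x) = ax^2 + bx + c with a > 0, the minimum is at the vertex.
Vertex x-coordinate: x = -b/(2a)
x = -(7) / (2 * 2)
x = -7/4
Substitute back to find the minimum value:
f(-7/4) = 2 * (-7/4)^2 + 7 * (-7/4) - 8
= 49/8 - 49/4 - 8
= -113/8 ≈ -14.13

-14.13


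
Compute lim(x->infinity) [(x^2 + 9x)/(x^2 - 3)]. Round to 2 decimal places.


For limits at infinity with equal-degree polynomials,
we compare leading coefficients.
Numerator leading term: x^2
Denominator leading term: x^2
Divide both by x^2:
lim = (1 + 9/x) / (1 - 3/x^2)
As x -> infinity, the 1/x and 1/x^2 terms vanish:
= 1/1 = 1 = 1.00

1.00


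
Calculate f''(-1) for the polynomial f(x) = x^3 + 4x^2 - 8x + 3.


First derivative:
f'(x) = 3x^2 + 8x - 8
Second derivative:
f''(x) = 6x + 8
Substitute x = -1:
f''(-1) = 6 * (-1) + 8
= -6 + 8
= 2

2


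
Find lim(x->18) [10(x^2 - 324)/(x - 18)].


Direct substitution gives 0/0, so we factor the numerator.
Factor: 10(x^2 - 324) = 10 * (x - 18)(x + 18)
Cancel the common factor (x - 18):
10(x^2 - 324)/(x - 18) = 10 * (x + 18)
Now substitute x = 18:
= 10 * (18 + 18) = 360

360


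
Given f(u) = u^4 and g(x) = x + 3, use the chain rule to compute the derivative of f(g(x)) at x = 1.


Using the chain rule: (f(g(x)))' = f'(g(x)) * g'(x)
First, find g(1):
g(1) = 1 * 1 + 3 = 4
Next, f'(u) = 4u^3
And g'(x) = 1
So f'(g(1)) * g'(1)
= 4 * 4^3 * 1
= 4 * 64 * 1
= 256

256


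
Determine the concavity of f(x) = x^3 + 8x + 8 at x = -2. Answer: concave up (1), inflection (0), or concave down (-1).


Concavity is determined by the sign of f''(x).
f(x) = x^3 + 8x + 8
f'(x) = 3x^2 + 8
f''(x) = 6x
f''(-2) = 6 * (-2) + 0
= -12 + 0
= -12
Since f''(-2) < 0, the function is concave down (-1)

-1


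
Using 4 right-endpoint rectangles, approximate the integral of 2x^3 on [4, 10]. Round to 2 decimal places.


Right Riemann sum uses right endpoints of each subinterval.
Interval: [4, 10], n = 4
dx = (10 - 4) / 4 = 3/2
Right endpoints: [11/2, 7, 17/2, 10]
f values: [1331/4, 686, 4913/4, 2000]
Sum = dx * (sum of f values)
= 3/2 * 4247
= 12741/2 = 6370.50

6370.50


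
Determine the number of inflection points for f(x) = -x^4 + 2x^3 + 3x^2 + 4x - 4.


Inflection points occur where f''(x) = 0 and concavity changes.
f(x) = -x^4 + 2x^3 + 3x^2 + 4x - 4
f'(x) = -4x^3 + 6x^2 + 6x + 4
f''(x) = -12x^2 + 12x + 6
This is a quadratic in x. Use the discriminant to count real roots.
Discriminant = (12)^2 - 4 * (-12) * 6
= 144 - (-288)
= 432
Since discriminant > 0, f''(x) = 0 has 2 distinct real solutions.
A quadratic with two distinct real roots changes sign at each root, so concavity changes at both.
Number of inflection points: 2

2


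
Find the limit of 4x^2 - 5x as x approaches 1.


Since polynomials are continuous, we use direct substitution.
lim(x->1) of 4x^2 - 5x
= 4 * 1^2 - 5 * 1 + 0
= 4 - 5 + 0
= -1

-1


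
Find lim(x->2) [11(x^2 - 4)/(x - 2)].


Direct substitution gives 0/0, so we factor the numerator.
Factor: 11(x^2 - 4) = 11 * (x - 2)(x + 2)
Cancel the common factor (x - 2):
11(x^2 - 4)/(x - 2) = 11 * (x + 2)
Now substitute x = 2:
= 11 * (2 + 2) = 44

44


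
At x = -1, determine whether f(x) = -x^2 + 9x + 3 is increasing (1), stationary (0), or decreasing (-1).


Compute f'(x) to determine behavior:
f'(x) = -2x + 9
f'(-1) = -2 * (-1) + 9
= 2 + 9
= 11
Since f'(-1) > 0, the function is increasing (1)

1


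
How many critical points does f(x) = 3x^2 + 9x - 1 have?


Find where f'(x) = 0:
f'(x) = 6x + 9
Set f'(x) = 0:
6x + 9 = 0
x = -9 / 6 = -3/2
This is a linear equation in x, so there is exactly one solution.
Number of critical points: 1

1


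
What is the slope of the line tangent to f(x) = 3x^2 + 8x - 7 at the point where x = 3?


The slope of the tangent line equals f'(x) at the point.
f(x) = 3x^2 + 8x - 7
f'(x) = 6x + 8
At x = 3:
f'(3) = 6 * 3 + 8
= 18 + 8
= 26

26


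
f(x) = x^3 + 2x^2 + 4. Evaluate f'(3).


Differentiate f(x) = x^3 + 2x^2 + 4 term by term:
f'(x) = 3x^2 + 4x
Substitute x = 3:
f'(3) = 3 * 3^2 + 4 * 3 + 0
= 27 + 12 + 0
= 39

39


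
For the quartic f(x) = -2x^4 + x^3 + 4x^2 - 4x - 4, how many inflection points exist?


Inflection points occur where f''(x) = 0 and concavity changes.
f(x) = -2x^4 + x^3 + 4x^2 - 4x - 4
f'(x) = -8x^3 + 3x^2 + 8x - 4
f''(x) = -24x^2 + 6x + 8
This is a quadratic in x. Use the discriminant to count real roots.
Discriminant = (6)^2 - 4 * (-24) * 8
= 36 - (-768)
= 804
Since discriminant > 0, f''(x) = 0 has 2 distinct real solutions.
A quadratic with two distinct real roots changes sign at each root, so concavity changes at both.
Number of inflection points: 2

2


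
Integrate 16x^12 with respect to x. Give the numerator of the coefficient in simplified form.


Apply the power rule for integration:
integral of ax^n dx = a/(n+1) * x^(n+1) + C
integral of 16x^12 dx
= 16/13 * x^13 + C
The coefficient in lowest terms is 16/13, and its numerator is 16

16


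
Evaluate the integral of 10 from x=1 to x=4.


The integral of a constant k over [a, b] equals k * (b - a).
integral from 1 to 4 of 10 dx
= 10 * (4 - 1)
= 10 * 3
= 30

30


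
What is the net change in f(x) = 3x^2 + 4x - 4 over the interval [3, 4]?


Net change = f(b) - f(a)
f(x) = 3x^2 + 4x - 4
Compute f(4):
f(4) = 3 * 4^2 + 4 * 4 - 4
= 48 + 16 - 4
= 60
Compute f(3):
f(3) = 3 * 3^2 + 4 * 3 - 4
= 27 + 12 - 4
= 35
Net change = 60 - 35 = 25

25


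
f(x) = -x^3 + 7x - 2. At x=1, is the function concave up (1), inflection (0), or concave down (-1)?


Concavity is determined by the sign of f''(x).
f(x) = -x^3 + 7x - 2
f'(x) = -3x^2 + 7
f''(x) = -6x
f''(1) = -6 * 1 + 0
= -6 + 0
= -6
Since f''(1) < 0, the function is concave down (-1)

-1


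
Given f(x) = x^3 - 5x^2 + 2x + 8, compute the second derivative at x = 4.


First derivative:
f'(x) = 3x^2 - 10x + 2
Second derivative:
f''(x) = 6x - 10
Substitute x = 4:
f''(4) = 6 * 4 - 10
= 24 - 10
= 14

14


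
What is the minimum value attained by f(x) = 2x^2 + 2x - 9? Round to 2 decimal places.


For a quadratic f(x) = ax^2 + bx + c with a > 0, the minimum is at the vertex.
Vertex x-coordinate: x = -b/(2a)
x = -(2) / (2 * 2)
x = -2/4 = -1/2
Substitute back to find the minimum value:
f(-1/2) = 2 * (-1/2)^2 + 2 * (-1/2) - 9
= 1/2 - 1 - 9
= -19/2 = -9.50

-9.50


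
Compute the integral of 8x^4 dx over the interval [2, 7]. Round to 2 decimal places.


Find the antiderivative of 8x^4:
F(x) = 8/5 * x^5
Apply the Fundamental Theorem of Calculus:
F(7) - F(2)
= 8/5 * 7^5 - 8/5 * 2^5
= 8/5 * (16807 - 32)
= 8/5 * 16775
= 26840 = 26840.00

26840.00


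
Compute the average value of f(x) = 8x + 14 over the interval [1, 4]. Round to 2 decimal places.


Average value = 1/(b-a) * integral from a to b of f(x) dx
First compute the integral of 8x + 14:
F(x) = 4x^2 + 14x
F(4) = 4 * 16 + 14 * 4 = 120
F(1) = 4 * 1 + 14 * 1 = 18
Integral = 120 - 18 = 102
Average = 102 / (4 - 1) = 102 / 3
= 34 = 34.00

34.00


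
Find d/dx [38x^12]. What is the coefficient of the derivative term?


We apply the power rule: d/dx [ax^n] = a*n * x^(n-1)
d/dx [38x^12]
= 38 * 12 * x^(12-1)
= 456x^11
The coefficient is 456

456


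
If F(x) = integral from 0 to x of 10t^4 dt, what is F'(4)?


By the Fundamental Theorem of Calculus (Part 1):
If F(x) = integral from 0 to x of f(t) dt, then F'(x) = f(x)
Here f(t) = 10t^4
So F'(x) = 10x^4
Evaluate at x = 4:
F'(4) = 10 * 4^4
= 10 * 256
= 2560

2560


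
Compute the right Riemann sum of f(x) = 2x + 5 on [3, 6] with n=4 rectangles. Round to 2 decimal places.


Right Riemann sum uses right endpoints of each subinterval.
Interval: [3, 6], n = 4
dx = (6 - 3) / 4 = 3/4
Right endpoints: [15/4, 9/2, 21/4, 6]
f values: [25/2, 14, 31/2, 17]
Sum = dx * (sum of f values)
= 3/4 * 59
= 177/4 = 44.25

44.25


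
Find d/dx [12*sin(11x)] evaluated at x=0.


Apply the chain rule to differentiate 12*sin(11x):
d/dx [12*sin(11x)]
= 12 * cos(11x) * d/dx(11x)
= 12 * 11 * cos(11x)
= 132 * cos(11x)
Evaluate at x = 0:
= 132 * cos(0)
= 132 * 1
= 132

132


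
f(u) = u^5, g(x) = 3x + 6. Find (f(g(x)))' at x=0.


Using the chain rule: (f(g(x)))' = f'(g(x)) * g'(x)
First, find g(0):
g(0) = 3 * 0 + 6 = 6
Next, f'(u) = 5u^4
And g'(x) = 3
So f'(g(0)) * g'(0)
= 5 * 6^4 * 3
= 5 * 1296 * 3
= 19440

19440


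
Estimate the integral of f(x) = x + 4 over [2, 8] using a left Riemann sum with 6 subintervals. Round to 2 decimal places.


Left Riemann sum uses left endpoints of each subinterval.
Interval: [2, 8], n = 6
dx = (8 - 2) / 6 = 1
Left endpoints: [2, 3, 4, 5, 6, 7]
f values: [6, 7, 8, 9, 10, 11]
Sum = dx * (sum of f values)
= 1 * 51
= 51 = 51.00

51.00


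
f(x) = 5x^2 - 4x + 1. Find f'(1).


Differentiate term by term using power and sum rules:
f(x) = 5x^2 - 4x + 1
f'(x) = 10x - 4
Substitute x = 1:
f'(1) = 10 * 1 - 4
= 10 - 4
= 6

6


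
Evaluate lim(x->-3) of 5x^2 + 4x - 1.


Since polynomials are continuous, we use direct substitution.
lim(x->-3) of 5x^2 + 4x - 1
= 5 * (-3)^2 + 4 * (-3) - 1
= 45 - 12 - 1
= 32

32


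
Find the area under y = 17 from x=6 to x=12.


The area under a constant function y = 17 is a rectangle.
Width = 12 - 6 = 6
Height = 17
Area = width * height
= 6 * 17
= 102

102


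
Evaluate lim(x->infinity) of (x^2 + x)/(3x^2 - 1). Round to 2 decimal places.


For limits at infinity with equal-degree polynomials,
we compare leading coefficients.
Numerator leading term: x^2
Denominator leading term: 3x^2
Divide both by x^2:
lim = (1 + 1/x) / (3 - 1/x^2)
As x -> infinity, the 1/x and 1/x^2 terms vanish:
= 1/3 ≈ 0.33

0.33


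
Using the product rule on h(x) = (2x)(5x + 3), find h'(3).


Let u(x) = 2x and v(x) = 5x + 3
u'(x) = 2
v'(x) = 5
Product rule: h'(x) = u'(x)*v(x) + u(x)*v'(x)
= 2 * (5x + 3) + (2x) * 5
At x = 3:
u(3) = 2 * 3 + 0 = 6
v(3) = 5 * 3 + 3 = 18
h'(3) = 2 * 18 + 6 * 5
= 36 + 30
= 66

66


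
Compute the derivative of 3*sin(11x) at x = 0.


Apply the chain rule to differentiate 3*sin(11x):
d/dx [3*sin(11x)]
= 3 * cos(11x) * d/dx(11x)
= 3 * 11 * cos(11x)
= 33 * cos(11x)
Evaluate at x = 0:
= 33 * cos(0)
= 33 * 1
= 33

33


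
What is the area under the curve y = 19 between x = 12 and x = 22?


The area under a constant function y = 19 is a rectangle.
Width = 22 - 12 = 10
Height = 19
Area = width * height
= 10 * 19
= 190

190


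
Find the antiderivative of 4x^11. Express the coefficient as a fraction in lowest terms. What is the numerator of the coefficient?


Apply the power rule for integration:
integral of ax^n dx = a/(n+1) * x^(n+1) + C
integral of 4x^11 dx
= 4/12 * x^12 + C
= 1/3 * x^12 + C
The coefficient in lowest terms is 1/3, and its numerator is 1

1


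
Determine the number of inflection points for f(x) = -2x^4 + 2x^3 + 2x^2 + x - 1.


Inflection points occur where f''(x) = 0 and concavity changes.
f(x) = -2x^4 + 2x^3 + 2x^2 + x - 1
f'(x) = -8x^3 + 6x^2 + 4x + 1
f''(x) = -24x^2 + 12x + 4
This is a quadratic in x. Use the discriminant to count real roots.
Discriminant = (12)^2 - 4 * (-24) * 4
= 144 - (-384)
= 528
Since discriminant > 0, f''(x) = 0 has 2 distinct real solutions.
A quadratic with two distinct real roots changes sign at each root, so concavity changes at both.
Number of inflection points: 2

2


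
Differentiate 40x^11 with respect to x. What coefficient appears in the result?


We apply the power rule: d/dx [ax^n] = a*n * x^(n-1)
d/dx [40x^11]
= 40 * 11 * x^(11-1)
= 440x^10
The coefficient is 440

440


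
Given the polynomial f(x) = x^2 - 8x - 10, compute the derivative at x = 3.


Differentiate term by term using power and sum rules:
f(x) = x^2 - 8x - 10
f'(x) = 2x - 8
Substitute x = 3:
f'(3) = 2 * 3 - 8
= 6 - 8
= -2

-2
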